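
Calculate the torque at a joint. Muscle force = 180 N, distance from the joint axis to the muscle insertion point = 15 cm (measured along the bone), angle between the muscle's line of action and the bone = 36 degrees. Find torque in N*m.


Torque = F * d * sin(theta)   (moment arm = d*sin(theta))
d = 15 cm = 0.15 m
Torque = 180 * 0.15 * sin(36)
Torque = 15.87 N*m


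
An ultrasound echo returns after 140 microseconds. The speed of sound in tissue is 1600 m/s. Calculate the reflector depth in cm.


depth = c * t / 2
t = 140 us = 1.4000e-04 s
depth = 1600 * 1.4000e-04 / 2
depth = 0.112 m = 11.2 cm


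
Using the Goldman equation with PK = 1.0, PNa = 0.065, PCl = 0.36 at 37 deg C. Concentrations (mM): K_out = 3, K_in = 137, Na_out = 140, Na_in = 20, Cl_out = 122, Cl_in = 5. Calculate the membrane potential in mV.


Vm = (RT/F)*ln((PK*Ko + PNa*Nao + PCl*Cli)/(PK*Ki + PNa*Nai + PCl*Clo))
Numer = 13.9, Denom = 182.22
Vm = -68.77 mV


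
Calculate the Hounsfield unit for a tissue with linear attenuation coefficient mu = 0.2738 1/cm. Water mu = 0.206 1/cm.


HU = ((mu_tissue - mu_water) / mu_water) * 1000
HU = ((0.2738 - 0.206) / 0.206) * 1000
HU = 329.1


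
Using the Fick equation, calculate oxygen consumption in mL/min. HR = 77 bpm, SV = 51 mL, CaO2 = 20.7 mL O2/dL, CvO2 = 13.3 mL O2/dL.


CO = HR*SV = 77*51/1000 = 3.927 L/min
a-v O2 diff = 20.7 - 13.3 = 7.4 mL/dL
VO2 = CO * (CaO2-CvO2) * 10 dL/L
VO2 = 3.927 * 7.4 * 10
VO2 = 290.6 mL/min


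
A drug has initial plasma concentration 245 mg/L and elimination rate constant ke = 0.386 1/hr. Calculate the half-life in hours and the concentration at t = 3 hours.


t_half = ln(2) / ke = 0.693147 / 0.386 = 1.796 hr
C(t) = C0 * exp(-ke*t) = 245 * exp(-0.386*3)
C(3) = 76.96 mg/L


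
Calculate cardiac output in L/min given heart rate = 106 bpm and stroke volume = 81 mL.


CO = HR * SV
CO = 106 * 81 / 1000
CO = 8.586 L/min


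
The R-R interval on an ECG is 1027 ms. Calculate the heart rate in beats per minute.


HR = 60 / RR_interval(s)
RR = 1027 ms = 1.027 s
HR = 60 / 1.027 = 58.42 bpm


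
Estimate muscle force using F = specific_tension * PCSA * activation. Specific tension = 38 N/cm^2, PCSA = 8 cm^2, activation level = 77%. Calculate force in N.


F = sigma * PCSA * activation
F = 38 * 8 * 0.77
F = 234.1 N


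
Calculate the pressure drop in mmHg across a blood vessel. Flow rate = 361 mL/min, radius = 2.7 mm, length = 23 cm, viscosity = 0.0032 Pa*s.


dP = 8*mu*L*Q / (pi*r^4)
Q = 361 mL/min = 6.01667e-06 m^3/s
dP = 212.187 Pa = 212.187 / 133.322 mmHg = 1.592 mmHg


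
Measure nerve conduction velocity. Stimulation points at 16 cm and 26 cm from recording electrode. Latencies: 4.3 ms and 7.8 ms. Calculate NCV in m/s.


Distance = (26 - 16) / 100 = 0.1 m
dt = (7.8 - 4.3) / 1000 = 0.0035 s
NCV = dist / dt = 28.57 m/s


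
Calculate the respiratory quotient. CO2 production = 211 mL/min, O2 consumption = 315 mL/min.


RQ = VCO2 / VO2
RQ = 211 / 315
RQ = 0.6698


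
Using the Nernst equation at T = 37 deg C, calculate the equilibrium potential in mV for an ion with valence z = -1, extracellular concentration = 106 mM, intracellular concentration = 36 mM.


E = (RT/(zF)) * ln(C_out/C_in)
T = 37 + 273.15 = 310.15 K
E = (8.314 * 310.15 / (-1 * 96485)) * ln(106/36)
E = -28.86 mV


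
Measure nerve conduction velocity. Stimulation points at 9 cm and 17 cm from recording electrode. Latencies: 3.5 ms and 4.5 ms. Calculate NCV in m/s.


Distance = (17 - 9) / 100 = 0.08 m
dt = (4.5 - 3.5) / 1000 = 0.001 s
NCV = dist / dt = 80 m/s


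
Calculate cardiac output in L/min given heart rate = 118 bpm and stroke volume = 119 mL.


CO = HR * SV
CO = 118 * 119 / 1000
CO = 14.04 L/min


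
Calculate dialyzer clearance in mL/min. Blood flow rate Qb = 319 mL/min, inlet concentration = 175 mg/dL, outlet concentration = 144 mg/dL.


K = Qb * (Cb_in - Cb_out) / Cb_in
K = 319 * (175 - 144) / 175
K = 56.51 mL/min


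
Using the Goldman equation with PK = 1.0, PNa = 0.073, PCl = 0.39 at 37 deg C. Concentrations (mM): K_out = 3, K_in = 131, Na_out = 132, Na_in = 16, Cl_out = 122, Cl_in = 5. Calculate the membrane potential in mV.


Vm = (RT/F)*ln((PK*Ko + PNa*Nao + PCl*Cli)/(PK*Ki + PNa*Nai + PCl*Clo))
Numer = 14.586, Denom = 179.748
Vm = -67.12 mV


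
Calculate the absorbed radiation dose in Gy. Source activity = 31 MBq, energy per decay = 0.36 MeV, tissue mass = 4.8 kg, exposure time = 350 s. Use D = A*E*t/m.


A = 31 MBq = 3.1000e+07 Bq
E = 0.36 MeV = 5.7672e-14 J
D = A*E*t/m = 3.1000e+07*5.7672e-14*350/4.8
D = 1.3036e-04 Gy


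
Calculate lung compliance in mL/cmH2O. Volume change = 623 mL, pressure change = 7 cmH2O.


C = dV / dP
C = 623 / 7
C = 89 mL/cmH2O


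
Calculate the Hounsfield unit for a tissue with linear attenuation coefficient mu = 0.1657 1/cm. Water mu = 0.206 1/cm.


HU = ((mu_tissue - mu_water) / mu_water) * 1000
HU = ((0.1657 - 0.206) / 0.206) * 1000
HU = -195.6


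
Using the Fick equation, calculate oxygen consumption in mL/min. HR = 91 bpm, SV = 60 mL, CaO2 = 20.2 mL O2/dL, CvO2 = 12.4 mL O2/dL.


CO = HR*SV = 91*60/1000 = 5.46 L/min
a-v O2 diff = 20.2 - 12.4 = 7.8 mL/dL
VO2 = CO * (CaO2-CvO2) * 10 dL/L
VO2 = 5.46 * 7.8 * 10
VO2 = 425.9 mL/min


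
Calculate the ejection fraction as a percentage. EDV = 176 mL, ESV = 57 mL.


SV = EDV - ESV = 176 - 57 = 119 mL
EF = SV/EDV * 100 = 119/176 * 100
EF = 67.61%


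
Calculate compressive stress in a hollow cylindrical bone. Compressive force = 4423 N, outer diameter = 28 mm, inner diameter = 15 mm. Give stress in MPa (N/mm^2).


A = pi*(r_o^2 - r_i^2)
r_o = 14 mm, r_i = 7.5 mm
A = 439.038 mm^2
sigma = F/A = 4423 / 439.038
sigma = 10.07 MPa


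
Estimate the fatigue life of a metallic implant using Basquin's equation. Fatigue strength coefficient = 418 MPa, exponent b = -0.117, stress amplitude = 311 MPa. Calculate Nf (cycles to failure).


sigma_a = sigma_f' * (2Nf)^b
2Nf = (sigma_a/sigma_f')^(1/b)
2Nf = (311/418)^(1/-0.117)
2Nf = 12.51906
Nf = 6.26


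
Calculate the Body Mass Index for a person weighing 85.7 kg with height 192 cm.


BMI = weight / height^2
height = 192 cm = 1.92 m
BMI = 85.7 / 1.92^2
BMI = 23.25 kg/m^2


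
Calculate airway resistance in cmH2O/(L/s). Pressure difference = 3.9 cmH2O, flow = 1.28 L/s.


R = dP / flow
R = 3.9 / 1.28
R = 3.047 cmH2O/(L/s)


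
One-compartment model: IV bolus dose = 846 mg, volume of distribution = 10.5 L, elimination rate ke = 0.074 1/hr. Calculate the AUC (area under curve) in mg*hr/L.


C0 = Dose/Vd = 846/10.5 = 80.5714 mg/L
AUC = C0/ke = 80.5714/0.074
AUC = 1089 mg*hr/L


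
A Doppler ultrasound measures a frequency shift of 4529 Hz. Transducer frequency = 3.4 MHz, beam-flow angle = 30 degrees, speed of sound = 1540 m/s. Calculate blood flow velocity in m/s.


v = fd * c / (2 * f0 * cos(theta))
v = 4529 * 1540 / (2 * 3.4000e+06 * cos(30))
v = 1.184 m/s


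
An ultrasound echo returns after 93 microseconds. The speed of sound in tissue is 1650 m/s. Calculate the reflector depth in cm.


depth = c * t / 2
t = 93 us = 9.3000e-05 s
depth = 1650 * 9.3000e-05 / 2
depth = 0.076725 m = 7.6725 cm


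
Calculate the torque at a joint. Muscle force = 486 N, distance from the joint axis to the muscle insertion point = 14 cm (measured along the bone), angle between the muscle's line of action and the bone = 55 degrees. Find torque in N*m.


Torque = F * d * sin(theta)   (moment arm = d*sin(theta))
d = 14 cm = 0.14 m
Torque = 486 * 0.14 * sin(55)
Torque = 55.74 N*m


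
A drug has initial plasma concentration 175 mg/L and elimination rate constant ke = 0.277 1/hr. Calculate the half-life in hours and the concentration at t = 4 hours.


t_half = ln(2) / ke = 0.693147 / 0.277 = 2.502 hr
C(t) = C0 * exp(-ke*t) = 175 * exp(-0.277*4)
C(4) = 57.79 mg/L


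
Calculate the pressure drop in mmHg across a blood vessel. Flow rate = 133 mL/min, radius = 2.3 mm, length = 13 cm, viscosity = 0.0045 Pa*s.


dP = 8*mu*L*Q / (pi*r^4)
Q = 133 mL/min = 2.21667e-06 m^3/s
dP = 118.001 Pa = 118.001 / 133.322 mmHg = 0.8851 mmHg


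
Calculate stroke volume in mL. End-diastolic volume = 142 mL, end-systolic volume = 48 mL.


SV = EDV - ESV
SV = 142 - 48
SV = 94 mL


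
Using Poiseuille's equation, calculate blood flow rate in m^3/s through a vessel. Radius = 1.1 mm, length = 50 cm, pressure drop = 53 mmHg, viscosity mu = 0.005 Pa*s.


Q = pi*r^4*dP / (8*mu*L)
r = 0.0011 m, L = 0.5 m
dP = 53 mmHg = 7066.066 Pa
Q = 1.6251e-06 m^3/s


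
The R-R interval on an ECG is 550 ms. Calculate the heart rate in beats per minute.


HR = 60 / RR_interval(s)
RR = 550 ms = 0.55 s
HR = 60 / 0.55 = 109.1 bpm


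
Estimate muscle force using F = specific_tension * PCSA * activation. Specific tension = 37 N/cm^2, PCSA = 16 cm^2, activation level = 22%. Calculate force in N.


F = sigma * PCSA * activation
F = 37 * 16 * 0.22
F = 130.2 N


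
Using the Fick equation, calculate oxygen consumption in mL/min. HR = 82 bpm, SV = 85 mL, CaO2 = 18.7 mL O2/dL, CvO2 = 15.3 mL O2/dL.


CO = HR*SV = 82*85/1000 = 6.97 L/min
a-v O2 diff = 18.7 - 15.3 = 3.4 mL/dL
VO2 = CO * (CaO2-CvO2) * 10 dL/L
VO2 = 6.97 * 3.4 * 10
VO2 = 237 mL/min


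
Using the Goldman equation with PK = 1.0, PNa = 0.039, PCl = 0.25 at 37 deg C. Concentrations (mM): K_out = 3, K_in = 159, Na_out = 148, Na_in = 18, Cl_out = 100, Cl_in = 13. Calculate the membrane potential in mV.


Vm = (RT/F)*ln((PK*Ko + PNa*Nao + PCl*Cli)/(PK*Ki + PNa*Nai + PCl*Clo))
Numer = 12.022, Denom = 184.702
Vm = -73.01 mV


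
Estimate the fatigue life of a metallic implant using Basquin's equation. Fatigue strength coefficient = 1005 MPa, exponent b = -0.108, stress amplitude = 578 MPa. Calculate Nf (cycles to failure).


sigma_a = sigma_f' * (2Nf)^b
2Nf = (sigma_a/sigma_f')^(1/b)
2Nf = (578/1005)^(1/-0.108)
2Nf = 167.65943
Nf = 83.83


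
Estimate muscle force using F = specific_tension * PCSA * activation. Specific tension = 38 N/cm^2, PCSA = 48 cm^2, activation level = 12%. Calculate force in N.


F = sigma * PCSA * activation
F = 38 * 48 * 0.12
F = 218.9 N


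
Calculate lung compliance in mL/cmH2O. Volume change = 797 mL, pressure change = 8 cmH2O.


C = dV / dP
C = 797 / 8
C = 99.62 mL/cmH2O


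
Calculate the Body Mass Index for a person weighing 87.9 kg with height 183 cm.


BMI = weight / height^2
height = 183 cm = 1.83 m
BMI = 87.9 / 1.83^2
BMI = 26.25 kg/m^2


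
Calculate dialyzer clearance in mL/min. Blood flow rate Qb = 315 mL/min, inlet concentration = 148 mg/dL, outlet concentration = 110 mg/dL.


K = Qb * (Cb_in - Cb_out) / Cb_in
K = 315 * (148 - 110) / 148
K = 80.88 mL/min


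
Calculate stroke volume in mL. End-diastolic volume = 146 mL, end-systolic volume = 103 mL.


SV = EDV - ESV
SV = 146 - 103
SV = 43 mL


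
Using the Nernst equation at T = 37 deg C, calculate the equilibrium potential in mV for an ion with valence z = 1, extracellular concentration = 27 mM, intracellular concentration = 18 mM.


E = (RT/(zF)) * ln(C_out/C_in)
T = 37 + 273.15 = 310.15 K
E = (8.314 * 310.15 / (1 * 96485)) * ln(27/18)
E = 10.84 mV


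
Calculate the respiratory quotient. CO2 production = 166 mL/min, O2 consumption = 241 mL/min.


RQ = VCO2 / VO2
RQ = 166 / 241
RQ = 0.6888


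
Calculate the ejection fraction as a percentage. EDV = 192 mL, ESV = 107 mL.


SV = EDV - ESV = 192 - 107 = 85 mL
EF = SV/EDV * 100 = 85/192 * 100
EF = 44.27%


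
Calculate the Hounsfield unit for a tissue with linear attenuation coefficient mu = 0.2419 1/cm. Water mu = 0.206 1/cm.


HU = ((mu_tissue - mu_water) / mu_water) * 1000
HU = ((0.2419 - 0.206) / 0.206) * 1000
HU = 174.3


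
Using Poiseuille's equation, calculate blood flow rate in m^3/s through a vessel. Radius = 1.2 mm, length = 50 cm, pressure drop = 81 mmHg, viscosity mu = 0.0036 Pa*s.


Q = pi*r^4*dP / (8*mu*L)
r = 0.0012 m, L = 0.5 m
dP = 81 mmHg = 10799.082 Pa
Q = 4.8854e-06 m^3/s


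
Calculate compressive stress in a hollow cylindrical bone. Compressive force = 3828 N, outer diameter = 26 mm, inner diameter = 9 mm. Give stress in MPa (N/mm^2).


A = pi*(r_o^2 - r_i^2)
r_o = 13 mm, r_i = 4.5 mm
A = 467.312 mm^2
sigma = F/A = 3828 / 467.312
sigma = 8.192 MPa


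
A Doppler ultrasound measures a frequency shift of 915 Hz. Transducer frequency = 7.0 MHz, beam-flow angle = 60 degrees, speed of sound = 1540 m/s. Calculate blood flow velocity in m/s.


v = fd * c / (2 * f0 * cos(theta))
v = 915 * 1540 / (2 * 7.0000e+06 * cos(60))
v = 0.2013 m/s


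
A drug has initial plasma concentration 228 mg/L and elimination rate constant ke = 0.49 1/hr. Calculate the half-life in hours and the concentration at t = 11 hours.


t_half = ln(2) / ke = 0.693147 / 0.49 = 1.415 hr
C(t) = C0 * exp(-ke*t) = 228 * exp(-0.49*11)
C(11) = 1.04 mg/L


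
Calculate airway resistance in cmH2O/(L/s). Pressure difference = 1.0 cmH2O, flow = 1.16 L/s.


R = dP / flow
R = 1.0 / 1.16
R = 0.8621 cmH2O/(L/s)


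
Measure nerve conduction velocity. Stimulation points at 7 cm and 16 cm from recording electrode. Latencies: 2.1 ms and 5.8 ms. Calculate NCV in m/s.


Distance = (16 - 7) / 100 = 0.09 m
dt = (5.8 - 2.1) / 1000 = 0.0037 s
NCV = dist / dt = 24.32 m/s


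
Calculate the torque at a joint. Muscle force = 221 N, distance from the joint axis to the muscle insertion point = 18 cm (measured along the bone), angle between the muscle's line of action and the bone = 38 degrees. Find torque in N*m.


Torque = F * d * sin(theta)   (moment arm = d*sin(theta))
d = 18 cm = 0.18 m
Torque = 221 * 0.18 * sin(38)
Torque = 24.49 N*m


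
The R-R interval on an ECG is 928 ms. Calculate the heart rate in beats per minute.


HR = 60 / RR_interval(s)
RR = 928 ms = 0.928 s
HR = 60 / 0.928 = 64.66 bpm


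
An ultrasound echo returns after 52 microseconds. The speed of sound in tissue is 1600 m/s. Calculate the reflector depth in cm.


depth = c * t / 2
t = 52 us = 5.2000e-05 s
depth = 1600 * 5.2000e-05 / 2
depth = 0.0416 m = 4.16 cm


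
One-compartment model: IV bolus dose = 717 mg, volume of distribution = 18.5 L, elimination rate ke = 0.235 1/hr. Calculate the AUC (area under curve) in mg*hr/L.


C0 = Dose/Vd = 717/18.5 = 38.7568 mg/L
AUC = C0/ke = 38.7568/0.235
AUC = 164.9 mg*hr/L


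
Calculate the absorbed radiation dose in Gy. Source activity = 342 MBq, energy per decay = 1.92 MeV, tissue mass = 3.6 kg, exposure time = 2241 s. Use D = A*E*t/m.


A = 342 MBq = 3.4200e+08 Bq
E = 1.92 MeV = 3.07584e-13 J
D = A*E*t/m = 3.4200e+08*3.07584e-13*2241/3.6
D = 0.06548 Gy


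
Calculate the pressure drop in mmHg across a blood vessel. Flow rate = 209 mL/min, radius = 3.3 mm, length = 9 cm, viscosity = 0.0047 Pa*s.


dP = 8*mu*L*Q / (pi*r^4)
Q = 209 mL/min = 3.48333e-06 m^3/s
dP = 31.6388 Pa = 31.6388 / 133.322 mmHg = 0.2373 mmHg


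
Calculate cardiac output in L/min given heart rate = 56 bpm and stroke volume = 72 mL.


CO = HR * SV
CO = 56 * 72 / 1000
CO = 4.032 L/min


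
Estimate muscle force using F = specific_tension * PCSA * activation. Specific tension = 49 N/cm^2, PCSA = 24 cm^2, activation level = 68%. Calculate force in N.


F = sigma * PCSA * activation
F = 49 * 24 * 0.68
F = 799.7 N


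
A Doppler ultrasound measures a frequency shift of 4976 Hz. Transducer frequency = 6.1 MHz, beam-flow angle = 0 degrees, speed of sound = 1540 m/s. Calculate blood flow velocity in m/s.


v = fd * c / (2 * f0 * cos(theta))
v = 4976 * 1540 / (2 * 6.1000e+06 * cos(0))
v = 0.6281 m/s


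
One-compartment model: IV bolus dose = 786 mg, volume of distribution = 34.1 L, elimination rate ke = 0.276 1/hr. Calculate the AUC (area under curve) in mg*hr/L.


C0 = Dose/Vd = 786/34.1 = 23.0499 mg/L
AUC = C0/ke = 23.0499/0.276
AUC = 83.51 mg*hr/L


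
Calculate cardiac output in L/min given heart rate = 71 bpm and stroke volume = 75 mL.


CO = HR * SV
CO = 71 * 75 / 1000
CO = 5.325 L/min


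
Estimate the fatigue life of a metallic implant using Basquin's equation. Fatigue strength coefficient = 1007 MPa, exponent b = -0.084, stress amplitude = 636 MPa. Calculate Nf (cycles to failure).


sigma_a = sigma_f' * (2Nf)^b
2Nf = (sigma_a/sigma_f')^(1/b)
2Nf = (636/1007)^(1/-0.084)
2Nf = 237.60817
Nf = 118.8


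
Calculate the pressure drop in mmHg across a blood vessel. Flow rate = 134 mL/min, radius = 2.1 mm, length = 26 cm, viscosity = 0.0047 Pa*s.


dP = 8*mu*L*Q / (pi*r^4)
Q = 134 mL/min = 2.23333e-06 m^3/s
dP = 357.344 Pa = 357.344 / 133.322 mmHg = 2.68 mmHg


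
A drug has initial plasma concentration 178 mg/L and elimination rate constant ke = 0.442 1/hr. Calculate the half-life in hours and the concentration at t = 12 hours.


t_half = ln(2) / ke = 0.693147 / 0.442 = 1.568 hr
C(t) = C0 * exp(-ke*t) = 178 * exp(-0.442*12)
C(12) = 0.885 mg/L


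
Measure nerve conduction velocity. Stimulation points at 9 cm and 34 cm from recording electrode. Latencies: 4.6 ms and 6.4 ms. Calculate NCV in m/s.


Distance = (34 - 9) / 100 = 0.25 m
dt = (6.4 - 4.6) / 1000 = 0.0018 s
NCV = dist / dt = 138.9 m/s


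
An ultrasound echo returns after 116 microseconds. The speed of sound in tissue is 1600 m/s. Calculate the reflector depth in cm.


depth = c * t / 2
t = 116 us = 1.1600e-04 s
depth = 1600 * 1.1600e-04 / 2
depth = 0.0928 m = 9.28 cm


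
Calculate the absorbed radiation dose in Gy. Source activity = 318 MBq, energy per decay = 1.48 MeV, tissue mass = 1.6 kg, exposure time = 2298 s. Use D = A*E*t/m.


A = 318 MBq = 3.1800e+08 Bq
E = 1.48 MeV = 2.37096e-13 J
D = A*E*t/m = 3.1800e+08*2.37096e-13*2298/1.6
D = 0.1083 Gy


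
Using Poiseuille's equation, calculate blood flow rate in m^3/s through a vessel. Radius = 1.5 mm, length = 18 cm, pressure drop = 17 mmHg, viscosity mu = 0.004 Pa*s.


Q = pi*r^4*dP / (8*mu*L)
r = 0.0015 m, L = 0.18 m
dP = 17 mmHg = 2266.474 Pa
Q = 6.2581e-06 m^3/s


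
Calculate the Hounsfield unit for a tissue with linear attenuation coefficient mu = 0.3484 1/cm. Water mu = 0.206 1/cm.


HU = ((mu_tissue - mu_water) / mu_water) * 1000
HU = ((0.3484 - 0.206) / 0.206) * 1000
HU = 691.3


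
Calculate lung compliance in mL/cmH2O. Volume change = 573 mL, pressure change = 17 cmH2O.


C = dV / dP
C = 573 / 17
C = 33.71 mL/cmH2O


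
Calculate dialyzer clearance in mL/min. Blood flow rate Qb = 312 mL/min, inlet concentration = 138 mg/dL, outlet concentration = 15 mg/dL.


K = Qb * (Cb_in - Cb_out) / Cb_in
K = 312 * (138 - 15) / 138
K = 278.1 mL/min


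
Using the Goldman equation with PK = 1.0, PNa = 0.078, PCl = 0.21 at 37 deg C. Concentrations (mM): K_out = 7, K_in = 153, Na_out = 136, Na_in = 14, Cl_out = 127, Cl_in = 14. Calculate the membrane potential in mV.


Vm = (RT/F)*ln((PK*Ko + PNa*Nao + PCl*Cli)/(PK*Ki + PNa*Nai + PCl*Clo))
Numer = 20.548, Denom = 180.762
Vm = -58.11 mV


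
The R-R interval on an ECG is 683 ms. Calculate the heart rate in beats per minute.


HR = 60 / RR_interval(s)
RR = 683 ms = 0.683 s
HR = 60 / 0.683 = 87.85 bpm


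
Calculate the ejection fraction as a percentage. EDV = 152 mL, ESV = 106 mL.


SV = EDV - ESV = 152 - 106 = 46 mL
EF = SV/EDV * 100 = 46/152 * 100
EF = 30.26%


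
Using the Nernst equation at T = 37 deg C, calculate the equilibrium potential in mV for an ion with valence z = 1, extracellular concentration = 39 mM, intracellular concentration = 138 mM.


E = (RT/(zF)) * ln(C_out/C_in)
T = 37 + 273.15 = 310.15 K
E = (8.314 * 310.15 / (1 * 96485)) * ln(39/138)
E = -33.77 mV


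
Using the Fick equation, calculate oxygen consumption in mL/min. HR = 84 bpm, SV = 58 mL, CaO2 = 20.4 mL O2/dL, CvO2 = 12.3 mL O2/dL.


CO = HR*SV = 84*58/1000 = 4.872 L/min
a-v O2 diff = 20.4 - 12.3 = 8.1 mL/dL
VO2 = CO * (CaO2-CvO2) * 10 dL/L
VO2 = 4.872 * 8.1 * 10
VO2 = 394.6 mL/min


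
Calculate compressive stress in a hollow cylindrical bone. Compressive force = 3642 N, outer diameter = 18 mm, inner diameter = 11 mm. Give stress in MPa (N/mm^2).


A = pi*(r_o^2 - r_i^2)
r_o = 9 mm, r_i = 5.5 mm
A = 159.436 mm^2
sigma = F/A = 3642 / 159.436
sigma = 22.84 MPa


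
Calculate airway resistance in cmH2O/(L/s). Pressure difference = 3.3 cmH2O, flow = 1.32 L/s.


R = dP / flow
R = 3.3 / 1.32
R = 2.5 cmH2O/(L/s)


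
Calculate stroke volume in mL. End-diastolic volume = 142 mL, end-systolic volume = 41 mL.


SV = EDV - ESV
SV = 142 - 41
SV = 101 mL


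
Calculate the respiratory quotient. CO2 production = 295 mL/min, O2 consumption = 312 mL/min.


RQ = VCO2 / VO2
RQ = 295 / 312
RQ = 0.9455


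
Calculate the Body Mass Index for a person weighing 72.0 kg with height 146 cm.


BMI = weight / height^2
height = 146 cm = 1.46 m
BMI = 72.0 / 1.46^2
BMI = 33.78 kg/m^2


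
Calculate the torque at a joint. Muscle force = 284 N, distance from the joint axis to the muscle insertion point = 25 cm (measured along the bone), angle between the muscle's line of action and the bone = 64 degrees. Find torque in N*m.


Torque = F * d * sin(theta)   (moment arm = d*sin(theta))
d = 25 cm = 0.25 m
Torque = 284 * 0.25 * sin(64)
Torque = 63.81 N*m


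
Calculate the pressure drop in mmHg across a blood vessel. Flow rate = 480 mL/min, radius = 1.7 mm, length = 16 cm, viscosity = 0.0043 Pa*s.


dP = 8*mu*L*Q / (pi*r^4)
Q = 480 mL/min = 8e-06 m^3/s
dP = 1678.12 Pa = 1678.12 / 133.322 mmHg = 12.59 mmHg


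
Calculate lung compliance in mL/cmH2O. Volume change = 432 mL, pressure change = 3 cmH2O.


C = dV / dP
C = 432 / 3
C = 144 mL/cmH2O


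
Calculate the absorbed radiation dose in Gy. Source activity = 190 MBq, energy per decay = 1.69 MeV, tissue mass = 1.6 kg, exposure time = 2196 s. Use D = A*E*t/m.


A = 190 MBq = 1.9000e+08 Bq
E = 1.69 MeV = 2.70738e-13 J
D = A*E*t/m = 1.9000e+08*2.70738e-13*2196/1.6
D = 0.0706 Gy


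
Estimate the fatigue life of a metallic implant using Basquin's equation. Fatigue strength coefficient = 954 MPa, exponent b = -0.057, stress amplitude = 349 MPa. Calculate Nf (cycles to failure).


sigma_a = sigma_f' * (2Nf)^b
2Nf = (sigma_a/sigma_f')^(1/b)
2Nf = (349/954)^(1/-0.057)
2Nf = 45899304
Nf = 2.2950e+07


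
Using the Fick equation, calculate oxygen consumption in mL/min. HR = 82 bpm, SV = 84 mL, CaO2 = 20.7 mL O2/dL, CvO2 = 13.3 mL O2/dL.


CO = HR*SV = 82*84/1000 = 6.888 L/min
a-v O2 diff = 20.7 - 13.3 = 7.4 mL/dL
VO2 = CO * (CaO2-CvO2) * 10 dL/L
VO2 = 6.888 * 7.4 * 10
VO2 = 509.7 mL/min


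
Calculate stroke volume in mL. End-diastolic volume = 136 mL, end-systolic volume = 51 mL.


SV = EDV - ESV
SV = 136 - 51
SV = 85 mL


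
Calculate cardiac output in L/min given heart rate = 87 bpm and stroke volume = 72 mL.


CO = HR * SV
CO = 87 * 72 / 1000
CO = 6.264 L/min


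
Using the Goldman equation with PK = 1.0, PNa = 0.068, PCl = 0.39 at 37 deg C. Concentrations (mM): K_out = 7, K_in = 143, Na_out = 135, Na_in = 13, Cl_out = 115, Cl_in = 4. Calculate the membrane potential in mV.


Vm = (RT/F)*ln((PK*Ko + PNa*Nao + PCl*Cli)/(PK*Ki + PNa*Nai + PCl*Clo))
Numer = 17.74, Denom = 188.734
Vm = -63.19 mV


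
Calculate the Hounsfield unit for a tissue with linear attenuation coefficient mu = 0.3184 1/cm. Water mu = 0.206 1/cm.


HU = ((mu_tissue - mu_water) / mu_water) * 1000
HU = ((0.3184 - 0.206) / 0.206) * 1000
HU = 545.6


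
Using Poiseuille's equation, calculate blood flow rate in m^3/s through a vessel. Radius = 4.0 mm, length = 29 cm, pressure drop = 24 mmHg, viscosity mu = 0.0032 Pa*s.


Q = pi*r^4*dP / (8*mu*L)
r = 0.004 m, L = 0.29 m
dP = 24 mmHg = 3199.728 Pa
Q = 3.4663e-04 m^3/s


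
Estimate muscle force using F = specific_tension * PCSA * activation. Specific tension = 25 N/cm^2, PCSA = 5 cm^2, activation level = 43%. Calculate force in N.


F = sigma * PCSA * activation
F = 25 * 5 * 0.43
F = 53.75 N


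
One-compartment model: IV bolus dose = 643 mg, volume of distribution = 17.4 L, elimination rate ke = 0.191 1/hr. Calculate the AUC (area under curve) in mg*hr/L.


C0 = Dose/Vd = 643/17.4 = 36.954 mg/L
AUC = C0/ke = 36.954/0.191
AUC = 193.5 mg*hr/L


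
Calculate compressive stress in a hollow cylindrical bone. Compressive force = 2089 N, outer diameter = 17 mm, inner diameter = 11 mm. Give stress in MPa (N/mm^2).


A = pi*(r_o^2 - r_i^2)
r_o = 8.5 mm, r_i = 5.5 mm
A = 131.947 mm^2
sigma = F/A = 2089 / 131.947
sigma = 15.83 MPa


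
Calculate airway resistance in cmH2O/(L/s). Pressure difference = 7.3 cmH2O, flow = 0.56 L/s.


R = dP / flow
R = 7.3 / 0.56
R = 13.04 cmH2O/(L/s)


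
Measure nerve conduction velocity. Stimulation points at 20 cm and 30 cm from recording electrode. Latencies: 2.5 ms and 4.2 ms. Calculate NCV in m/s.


Distance = (30 - 20) / 100 = 0.1 m
dt = (4.2 - 2.5) / 1000 = 0.0017 s
NCV = dist / dt = 58.82 m/s


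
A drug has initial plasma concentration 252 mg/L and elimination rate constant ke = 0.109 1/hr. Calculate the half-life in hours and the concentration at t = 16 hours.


t_half = ln(2) / ke = 0.693147 / 0.109 = 6.359 hr
C(t) = C0 * exp(-ke*t) = 252 * exp(-0.109*16)
C(16) = 44.05 mg/L


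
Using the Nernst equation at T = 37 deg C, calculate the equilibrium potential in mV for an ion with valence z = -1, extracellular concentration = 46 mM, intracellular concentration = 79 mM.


E = (RT/(zF)) * ln(C_out/C_in)
T = 37 + 273.15 = 310.15 K
E = (8.314 * 310.15 / (-1 * 96485)) * ln(46/79)
E = 14.45 mV


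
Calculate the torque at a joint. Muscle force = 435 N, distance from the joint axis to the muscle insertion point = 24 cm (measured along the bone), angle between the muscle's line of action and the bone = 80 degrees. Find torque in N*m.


Torque = F * d * sin(theta)   (moment arm = d*sin(theta))
d = 24 cm = 0.24 m
Torque = 435 * 0.24 * sin(80)
Torque = 102.8 N*m


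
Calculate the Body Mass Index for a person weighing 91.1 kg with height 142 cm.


BMI = weight / height^2
height = 142 cm = 1.42 m
BMI = 91.1 / 1.42^2
BMI = 45.18 kg/m^2


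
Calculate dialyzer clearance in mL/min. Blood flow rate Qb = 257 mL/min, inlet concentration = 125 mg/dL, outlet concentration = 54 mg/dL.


K = Qb * (Cb_in - Cb_out) / Cb_in
K = 257 * (125 - 54) / 125
K = 146 mL/min


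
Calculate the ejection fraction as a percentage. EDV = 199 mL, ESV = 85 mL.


SV = EDV - ESV = 199 - 85 = 114 mL
EF = SV/EDV * 100 = 114/199 * 100
EF = 57.29%


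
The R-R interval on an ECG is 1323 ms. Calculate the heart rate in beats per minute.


HR = 60 / RR_interval(s)
RR = 1323 ms = 1.323 s
HR = 60 / 1.323 = 45.35 bpm


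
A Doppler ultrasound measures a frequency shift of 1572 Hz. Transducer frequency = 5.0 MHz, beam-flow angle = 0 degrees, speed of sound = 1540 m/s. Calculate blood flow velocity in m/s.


v = fd * c / (2 * f0 * cos(theta))
v = 1572 * 1540 / (2 * 5.0000e+06 * cos(0))
v = 0.2421 m/s


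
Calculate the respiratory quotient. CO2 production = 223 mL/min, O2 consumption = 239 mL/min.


RQ = VCO2 / VO2
RQ = 223 / 239
RQ = 0.9331


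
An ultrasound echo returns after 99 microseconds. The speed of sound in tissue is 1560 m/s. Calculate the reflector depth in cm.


depth = c * t / 2
t = 99 us = 9.9000e-05 s
depth = 1560 * 9.9000e-05 / 2
depth = 0.07722 m = 7.722 cm


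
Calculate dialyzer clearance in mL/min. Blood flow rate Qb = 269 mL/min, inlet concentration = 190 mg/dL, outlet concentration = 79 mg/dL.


K = Qb * (Cb_in - Cb_out) / Cb_in
K = 269 * (190 - 79) / 190
K = 157.2 mL/min


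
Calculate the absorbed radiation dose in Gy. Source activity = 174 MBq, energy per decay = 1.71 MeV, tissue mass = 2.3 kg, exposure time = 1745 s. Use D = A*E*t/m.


A = 174 MBq = 1.7400e+08 Bq
E = 1.71 MeV = 2.73942e-13 J
D = A*E*t/m = 1.7400e+08*2.73942e-13*1745/2.3
D = 0.03616 Gy


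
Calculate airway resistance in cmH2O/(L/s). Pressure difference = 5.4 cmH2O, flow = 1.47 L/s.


R = dP / flow
R = 5.4 / 1.47
R = 3.673 cmH2O/(L/s)


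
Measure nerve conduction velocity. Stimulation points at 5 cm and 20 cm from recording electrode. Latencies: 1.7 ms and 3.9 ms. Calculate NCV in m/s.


Distance = (20 - 5) / 100 = 0.15 m
dt = (3.9 - 1.7) / 1000 = 0.0022 s
NCV = dist / dt = 68.18 m/s


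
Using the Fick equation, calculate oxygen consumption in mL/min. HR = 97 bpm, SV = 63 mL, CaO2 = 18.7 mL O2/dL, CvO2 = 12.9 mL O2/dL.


CO = HR*SV = 97*63/1000 = 6.111 L/min
a-v O2 diff = 18.7 - 12.9 = 5.8 mL/dL
VO2 = CO * (CaO2-CvO2) * 10 dL/L
VO2 = 6.111 * 5.8 * 10
VO2 = 354.4 mL/min


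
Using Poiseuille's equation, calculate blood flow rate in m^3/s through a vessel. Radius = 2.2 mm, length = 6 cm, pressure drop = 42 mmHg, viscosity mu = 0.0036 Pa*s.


Q = pi*r^4*dP / (8*mu*L)
r = 0.0022 m, L = 0.06 m
dP = 42 mmHg = 5599.524 Pa
Q = 2.3848e-04 m^3/s


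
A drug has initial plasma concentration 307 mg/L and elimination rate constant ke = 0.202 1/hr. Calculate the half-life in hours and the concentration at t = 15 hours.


t_half = ln(2) / ke = 0.693147 / 0.202 = 3.431 hr
C(t) = C0 * exp(-ke*t) = 307 * exp(-0.202*15)
C(15) = 14.83 mg/L


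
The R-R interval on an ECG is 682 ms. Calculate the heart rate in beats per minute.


HR = 60 / RR_interval(s)
RR = 682 ms = 0.682 s
HR = 60 / 0.682 = 87.98 bpm


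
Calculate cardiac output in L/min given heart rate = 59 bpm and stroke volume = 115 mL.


CO = HR * SV
CO = 59 * 115 / 1000
CO = 6.785 L/min


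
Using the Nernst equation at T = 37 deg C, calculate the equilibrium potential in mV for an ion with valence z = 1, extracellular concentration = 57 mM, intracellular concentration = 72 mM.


E = (RT/(zF)) * ln(C_out/C_in)
T = 37 + 273.15 = 310.15 K
E = (8.314 * 310.15 / (1 * 96485)) * ln(57/72)
E = -6.243 mV


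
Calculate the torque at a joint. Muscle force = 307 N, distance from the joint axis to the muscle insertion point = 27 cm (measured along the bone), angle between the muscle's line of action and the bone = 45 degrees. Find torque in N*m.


Torque = F * d * sin(theta)   (moment arm = d*sin(theta))
d = 27 cm = 0.27 m
Torque = 307 * 0.27 * sin(45)
Torque = 58.61 N*m


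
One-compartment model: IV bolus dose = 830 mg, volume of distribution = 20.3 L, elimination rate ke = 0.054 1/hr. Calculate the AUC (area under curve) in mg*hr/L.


C0 = Dose/Vd = 830/20.3 = 40.8867 mg/L
AUC = C0/ke = 40.8867/0.054
AUC = 757.2 mg*hr/L


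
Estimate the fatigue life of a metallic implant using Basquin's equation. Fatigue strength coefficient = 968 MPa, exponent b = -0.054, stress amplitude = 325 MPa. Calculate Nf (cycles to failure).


sigma_a = sigma_f' * (2Nf)^b
2Nf = (sigma_a/sigma_f')^(1/b)
2Nf = (325/968)^(1/-0.054)
2Nf = 5.9927969e+08
Nf = 2.9964e+08


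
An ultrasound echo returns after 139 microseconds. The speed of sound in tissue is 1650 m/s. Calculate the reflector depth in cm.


depth = c * t / 2
t = 139 us = 1.3900e-04 s
depth = 1650 * 1.3900e-04 / 2
depth = 0.114675 m = 11.4675 cm


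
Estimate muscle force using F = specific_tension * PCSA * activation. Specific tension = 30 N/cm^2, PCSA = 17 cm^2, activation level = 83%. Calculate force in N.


F = sigma * PCSA * activation
F = 30 * 17 * 0.83
F = 423.3 N


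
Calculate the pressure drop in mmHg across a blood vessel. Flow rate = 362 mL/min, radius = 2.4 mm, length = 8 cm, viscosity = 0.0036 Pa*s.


dP = 8*mu*L*Q / (pi*r^4)
Q = 362 mL/min = 6.03333e-06 m^3/s
dP = 133.366 Pa = 133.366 / 133.322 mmHg = 1 mmHg


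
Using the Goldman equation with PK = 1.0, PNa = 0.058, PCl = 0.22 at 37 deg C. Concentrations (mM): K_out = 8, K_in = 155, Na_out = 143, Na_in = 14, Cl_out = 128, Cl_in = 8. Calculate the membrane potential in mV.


Vm = (RT/F)*ln((PK*Ko + PNa*Nao + PCl*Cli)/(PK*Ki + PNa*Nai + PCl*Clo))
Numer = 18.054, Denom = 183.972
Vm = -62.04 mV


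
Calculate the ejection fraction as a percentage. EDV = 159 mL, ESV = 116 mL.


SV = EDV - ESV = 159 - 116 = 43 mL
EF = SV/EDV * 100 = 43/159 * 100
EF = 27.04%


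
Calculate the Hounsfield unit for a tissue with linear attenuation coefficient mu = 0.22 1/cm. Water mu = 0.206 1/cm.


HU = ((mu_tissue - mu_water) / mu_water) * 1000
HU = ((0.22 - 0.206) / 0.206) * 1000
HU = 67.96


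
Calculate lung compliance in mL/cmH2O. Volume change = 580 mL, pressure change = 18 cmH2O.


C = dV / dP
C = 580 / 18
C = 32.22 mL/cmH2O


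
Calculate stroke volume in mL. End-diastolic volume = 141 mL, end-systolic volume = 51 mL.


SV = EDV - ESV
SV = 141 - 51
SV = 90 mL


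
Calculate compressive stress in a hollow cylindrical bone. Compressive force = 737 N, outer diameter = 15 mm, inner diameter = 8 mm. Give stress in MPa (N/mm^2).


A = pi*(r_o^2 - r_i^2)
r_o = 7.5 mm, r_i = 4 mm
A = 126.449 mm^2
sigma = F/A = 737 / 126.449
sigma = 5.828 MPa


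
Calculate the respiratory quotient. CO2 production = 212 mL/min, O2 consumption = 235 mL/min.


RQ = VCO2 / VO2
RQ = 212 / 235
RQ = 0.9021


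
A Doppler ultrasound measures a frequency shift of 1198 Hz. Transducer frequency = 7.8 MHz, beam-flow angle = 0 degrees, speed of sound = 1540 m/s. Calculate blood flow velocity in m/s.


v = fd * c / (2 * f0 * cos(theta))
v = 1198 * 1540 / (2 * 7.8000e+06 * cos(0))
v = 0.1183 m/s


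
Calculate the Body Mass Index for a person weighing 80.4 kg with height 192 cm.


BMI = weight / height^2
height = 192 cm = 1.92 m
BMI = 80.4 / 1.92^2
BMI = 21.81 kg/m^2


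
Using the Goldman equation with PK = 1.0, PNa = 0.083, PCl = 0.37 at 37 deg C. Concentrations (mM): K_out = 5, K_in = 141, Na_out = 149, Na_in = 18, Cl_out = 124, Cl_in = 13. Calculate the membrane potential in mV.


Vm = (RT/F)*ln((PK*Ko + PNa*Nao + PCl*Cli)/(PK*Ki + PNa*Nai + PCl*Clo))
Numer = 22.177, Denom = 188.374
Vm = -57.18 mV


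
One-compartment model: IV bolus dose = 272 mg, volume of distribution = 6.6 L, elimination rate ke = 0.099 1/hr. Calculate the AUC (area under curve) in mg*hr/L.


C0 = Dose/Vd = 272/6.6 = 41.2121 mg/L
AUC = C0/ke = 41.2121/0.099
AUC = 416.3 mg*hr/L


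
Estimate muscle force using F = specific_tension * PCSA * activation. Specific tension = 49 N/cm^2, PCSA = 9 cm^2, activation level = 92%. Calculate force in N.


F = sigma * PCSA * activation
F = 49 * 9 * 0.92
F = 405.7 N


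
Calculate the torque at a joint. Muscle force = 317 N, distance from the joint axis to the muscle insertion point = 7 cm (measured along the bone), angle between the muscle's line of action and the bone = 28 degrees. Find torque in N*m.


Torque = F * d * sin(theta)   (moment arm = d*sin(theta))
d = 7 cm = 0.07 m
Torque = 317 * 0.07 * sin(28)
Torque = 10.42 N*m


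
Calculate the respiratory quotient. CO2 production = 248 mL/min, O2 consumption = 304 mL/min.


RQ = VCO2 / VO2
RQ = 248 / 304
RQ = 0.8158


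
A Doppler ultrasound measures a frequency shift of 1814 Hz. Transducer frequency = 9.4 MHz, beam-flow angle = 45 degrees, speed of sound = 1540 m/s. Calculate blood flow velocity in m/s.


v = fd * c / (2 * f0 * cos(theta))
v = 1814 * 1540 / (2 * 9.4000e+06 * cos(45))
v = 0.2101 m/s


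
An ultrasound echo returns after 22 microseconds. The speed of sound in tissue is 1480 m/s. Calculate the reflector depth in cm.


depth = c * t / 2
t = 22 us = 2.2000e-05 s
depth = 1480 * 2.2000e-05 / 2
depth = 0.01628 m = 1.628 cm


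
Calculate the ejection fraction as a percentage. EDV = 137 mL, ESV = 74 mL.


SV = EDV - ESV = 137 - 74 = 63 mL
EF = SV/EDV * 100 = 63/137 * 100
EF = 45.99%


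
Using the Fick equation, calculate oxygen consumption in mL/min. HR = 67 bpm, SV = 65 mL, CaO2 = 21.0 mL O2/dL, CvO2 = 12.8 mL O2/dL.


CO = HR*SV = 67*65/1000 = 4.355 L/min
a-v O2 diff = 21.0 - 12.8 = 8.2 mL/dL
VO2 = CO * (CaO2-CvO2) * 10 dL/L
VO2 = 4.355 * 8.2 * 10
VO2 = 357.1 mL/min


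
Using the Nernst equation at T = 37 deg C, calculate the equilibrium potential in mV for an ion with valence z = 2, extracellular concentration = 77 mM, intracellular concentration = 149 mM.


E = (RT/(zF)) * ln(C_out/C_in)
T = 37 + 273.15 = 310.15 K
E = (8.314 * 310.15 / (2 * 96485)) * ln(77/149)
E = -8.821 mV


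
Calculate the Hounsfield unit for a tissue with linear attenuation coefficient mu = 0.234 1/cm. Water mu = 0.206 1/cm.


HU = ((mu_tissue - mu_water) / mu_water) * 1000
HU = ((0.234 - 0.206) / 0.206) * 1000
HU = 135.9


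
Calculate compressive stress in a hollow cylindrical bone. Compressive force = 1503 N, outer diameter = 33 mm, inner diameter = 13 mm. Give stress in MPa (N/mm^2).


A = pi*(r_o^2 - r_i^2)
r_o = 16.5 mm, r_i = 6.5 mm
A = 722.566 mm^2
sigma = F/A = 1503 / 722.566
sigma = 2.08 MPa


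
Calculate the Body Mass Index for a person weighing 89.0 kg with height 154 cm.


BMI = weight / height^2
height = 154 cm = 1.54 m
BMI = 89.0 / 1.54^2
BMI = 37.53 kg/m^2


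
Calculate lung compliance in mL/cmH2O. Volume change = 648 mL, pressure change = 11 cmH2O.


C = dV / dP
C = 648 / 11
C = 58.91 mL/cmH2O


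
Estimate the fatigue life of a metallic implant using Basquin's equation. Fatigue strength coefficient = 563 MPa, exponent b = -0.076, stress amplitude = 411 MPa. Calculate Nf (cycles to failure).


sigma_a = sigma_f' * (2Nf)^b
2Nf = (sigma_a/sigma_f')^(1/b)
2Nf = (411/563)^(1/-0.076)
2Nf = 62.841187
Nf = 31.42


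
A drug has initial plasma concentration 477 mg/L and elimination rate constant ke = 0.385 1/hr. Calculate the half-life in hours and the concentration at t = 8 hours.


t_half = ln(2) / ke = 0.693147 / 0.385 = 1.8 hr
C(t) = C0 * exp(-ke*t) = 477 * exp(-0.385*8)
C(8) = 21.92 mg/L


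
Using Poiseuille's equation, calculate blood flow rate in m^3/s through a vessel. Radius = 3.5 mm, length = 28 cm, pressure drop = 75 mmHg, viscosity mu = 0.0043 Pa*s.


Q = pi*r^4*dP / (8*mu*L)
r = 0.0035 m, L = 0.28 m
dP = 75 mmHg = 9999.15 Pa
Q = 4.8941e-04 m^3/s


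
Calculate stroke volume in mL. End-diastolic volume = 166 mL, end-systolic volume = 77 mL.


SV = EDV - ESV
SV = 166 - 77
SV = 89 mL


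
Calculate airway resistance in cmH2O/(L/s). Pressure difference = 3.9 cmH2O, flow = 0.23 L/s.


R = dP / flow
R = 3.9 / 0.23
R = 16.96 cmH2O/(L/s)


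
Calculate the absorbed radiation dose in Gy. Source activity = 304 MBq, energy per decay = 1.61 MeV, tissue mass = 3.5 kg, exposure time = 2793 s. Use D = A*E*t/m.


A = 304 MBq = 3.0400e+08 Bq
E = 1.61 MeV = 2.57922e-13 J
D = A*E*t/m = 3.0400e+08*2.57922e-13*2793/3.5
D = 0.06257 Gy


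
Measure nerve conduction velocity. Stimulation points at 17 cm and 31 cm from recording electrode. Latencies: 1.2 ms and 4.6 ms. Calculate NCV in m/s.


Distance = (31 - 17) / 100 = 0.14 m
dt = (4.6 - 1.2) / 1000 = 0.0034 s
NCV = dist / dt = 41.18 m/s


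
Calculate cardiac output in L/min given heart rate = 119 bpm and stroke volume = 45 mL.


CO = HR * SV
CO = 119 * 45 / 1000
CO = 5.355 L/min


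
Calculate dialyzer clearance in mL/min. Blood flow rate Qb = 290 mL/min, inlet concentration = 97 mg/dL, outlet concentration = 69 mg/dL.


K = Qb * (Cb_in - Cb_out) / Cb_in
K = 290 * (97 - 69) / 97
K = 83.71 mL/min


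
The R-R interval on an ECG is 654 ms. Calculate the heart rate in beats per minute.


HR = 60 / RR_interval(s)
RR = 654 ms = 0.654 s
HR = 60 / 0.654 = 91.74 bpm


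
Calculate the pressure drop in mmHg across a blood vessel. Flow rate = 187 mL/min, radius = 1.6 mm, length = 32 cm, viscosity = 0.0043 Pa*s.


dP = 8*mu*L*Q / (pi*r^4)
Q = 187 mL/min = 3.11667e-06 m^3/s
dP = 1666.36 Pa = 1666.36 / 133.322 mmHg = 12.5 mmHg


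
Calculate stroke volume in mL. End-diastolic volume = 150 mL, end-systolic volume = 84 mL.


SV = EDV - ESV
SV = 150 - 84
SV = 66 mL


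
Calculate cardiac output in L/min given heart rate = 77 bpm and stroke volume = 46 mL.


CO = HR * SV
CO = 77 * 46 / 1000
CO = 3.542 L/min
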